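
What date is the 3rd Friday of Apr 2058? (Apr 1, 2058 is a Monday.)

Apr 19, 2058

Apr 2058 begins on a Monday, so the first Friday is Apr 5 (4 days later).
The 3rd Friday is 2 weeks later: 5 + 14 = 19.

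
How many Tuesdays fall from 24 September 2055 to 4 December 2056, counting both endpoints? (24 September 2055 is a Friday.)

62

24 September 2055 is a Friday; the first Tuesday on or after it is 28 September 2055 (4 days later).
From 28 September 2055 to 4 December 2056: 94 + 339 = 433 days (rest of 2055, to 4 December 2056 in 2056).
433 ÷ 7 = 61 full weeks with remainder 6, so 61 more Tuesdays after the first → 62.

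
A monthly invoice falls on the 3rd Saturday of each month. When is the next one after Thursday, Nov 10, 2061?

Nov 2061 starts on a Tuesday; its first Saturday is the 5th, so the 3rd Saturday is the 19th — Nov 19, 2061.
Nov 19, 2061 is after Nov 10, 2061, so that is the next one.

Nov 19, 2061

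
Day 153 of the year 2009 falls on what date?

2009-06-02

January has 31 days (153 − 31 = 122 remain).
February has 28 days (122 − 28 = 94 remain).
March has 31 days (94 − 31 = 63 remain).
April has 30 days (63 − 30 = 33 remain).
May has 31 days (33 − 31 = 2 remain).
2 into June → June 2.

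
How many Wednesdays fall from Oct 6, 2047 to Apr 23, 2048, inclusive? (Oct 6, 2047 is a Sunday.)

Oct 6, 2047 is a Sunday; the first Wednesday on or after it is Oct 9, 2047 (3 days later).
From Oct 9, 2047 to Apr 23, 2048: 22 + 30 + 31 + 31 + 29 + 31 + 23 = 197 days (rest of Oct, Nov, Dec, Jan, Feb, Mar, Apr).
197 ÷ 7 = 28 full weeks with remainder 1, so 28 more Wednesdays after the first → 29.

29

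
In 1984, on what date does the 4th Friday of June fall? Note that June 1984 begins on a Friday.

22 June 1984

June 1984 begins on a Friday, so the first Friday is June 1.
The 4th Friday is 3 weeks later: 1 + 21 = 22.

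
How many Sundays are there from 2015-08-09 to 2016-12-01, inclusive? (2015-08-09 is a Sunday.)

2015-08-09 is a Sunday; the first Sunday on or after it is 2015-08-09.
From 2015-08-09 to 2016-12-01: 144 + 336 = 480 days (rest of 2015, to 2016-12-01 in 2016).
480 ÷ 7 = 68 full weeks with remainder 4, so 68 more Sundays after the first → 69.

69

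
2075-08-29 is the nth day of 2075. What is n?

Days in months before August: 31 + 28 + 31 + 30 + 31 + 30 + 31 = 212.
Plus 29 days into August → day 241.

241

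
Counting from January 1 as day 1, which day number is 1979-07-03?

184

Days in months before July: 31 + 28 + 31 + 30 + 31 + 30 = 181.
Plus 3 days into July → day 184.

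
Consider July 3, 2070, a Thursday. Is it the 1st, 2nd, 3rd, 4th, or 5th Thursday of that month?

Day 3 falls in week ⌈3/7⌉ of the month.
Days 1–7 hold the 1st Thursday, 8–14 the 2nd, 15–21 the 3rd, 22–28 the 4th, 29–31 the 5th.
3 is in the range for the 1st.

1st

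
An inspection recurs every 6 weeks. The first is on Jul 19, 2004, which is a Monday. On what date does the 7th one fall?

The 7th occurrence is 6 intervals after the first: 6 × 42 = 252 days after Jul 19, 2004.
Jul has 31 days — 12 days to the end of Jul leaves 240.
Aug has 31 days (209 left).
Sep has 30 days (179 left).
Oct has 31 days (148 left).
Nov has 30 days (118 left).
Dec has 31 days (87 left).
Jan has 31 days (56 left).
Feb has 28 days (28 left).
28 days into Mar → Mar 28, 2005.

Mar 28, 2005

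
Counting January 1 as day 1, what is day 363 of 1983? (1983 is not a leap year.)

29 December 1983

January has 31 days (363 − 31 = 332 remain).
February has 28 days (332 − 28 = 304 remain).
March has 31 days (304 − 31 = 273 remain).
April has 30 days (273 − 30 = 243 remain).
May has 31 days (243 − 31 = 212 remain).
June has 30 days (212 − 30 = 182 remain).
July has 31 days (182 − 31 = 151 remain).
August has 31 days (151 − 31 = 120 remain).
September has 30 days (120 − 30 = 90 remain).
October has 31 days (90 − 31 = 59 remain).
November has 30 days (59 − 30 = 29 remain).
29 into December → December 29.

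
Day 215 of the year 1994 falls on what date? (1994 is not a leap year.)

Jan has 31 days (215 − 31 = 184 remain).
Feb has 28 days (184 − 28 = 156 remain).
Mar has 31 days (156 − 31 = 125 remain).
Apr has 30 days (125 − 30 = 95 remain).
May has 31 days (95 − 31 = 64 remain).
Jun has 30 days (64 − 30 = 34 remain).
Jul has 31 days (34 − 31 = 3 remain).
3 into Aug → Aug 3.

Aug 3, 1994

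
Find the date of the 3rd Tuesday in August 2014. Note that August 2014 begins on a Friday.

August 19, 2014

August 2014 begins on a Friday, so the first Tuesday is August 5 (4 days later).
The 3rd Tuesday is 2 weeks later: 5 + 14 = 19.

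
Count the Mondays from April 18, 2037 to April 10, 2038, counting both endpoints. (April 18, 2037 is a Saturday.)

51

April 18, 2037 is a Saturday; the first Monday on or after it is April 20, 2037 (2 days later).
From April 20, 2037 to April 10, 2038: 255 + 100 = 355 days (rest of 2037, to April 10, 2038 in 2038).
355 ÷ 7 = 50 full weeks with remainder 5, so 50 more Mondays after the first → 51.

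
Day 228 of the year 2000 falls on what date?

2000-08-15

January has 31 days (228 − 31 = 197 remain).
February has 29 days (197 − 29 = 168 remain).
March has 31 days (168 − 31 = 137 remain).
April has 30 days (137 − 30 = 107 remain).
May has 31 days (107 − 31 = 76 remain).
June has 30 days (76 − 30 = 46 remain).
July has 31 days (46 − 31 = 15 remain).
15 into August → August 15.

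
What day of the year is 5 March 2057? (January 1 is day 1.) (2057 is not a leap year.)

64

Days in months before March: 31 + 28 = 59.
Plus 5 days into March → day 64.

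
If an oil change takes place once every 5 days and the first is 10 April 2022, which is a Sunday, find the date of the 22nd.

24 July 2022

The 22nd occurrence is 21 intervals after the first: 21 × 5 = 105 days after 10 April 2022.
April has 30 days — 20 days to the end of April leaves 85.
May has 31 days (54 left).
June has 30 days (24 left).
24 days into July → 24 July 2022.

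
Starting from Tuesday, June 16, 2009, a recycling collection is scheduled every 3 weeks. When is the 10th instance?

The 10th occurrence is 9 intervals after the first: 9 × 21 = 189 days after June 16, 2009.
June has 30 days — 14 days to the end of June leaves 175.
July has 31 days (144 left).
August has 31 days (113 left).
September has 30 days (83 left).
October has 31 days (52 left).
November has 30 days (22 left).
22 days into December → December 22, 2009.

December 22, 2009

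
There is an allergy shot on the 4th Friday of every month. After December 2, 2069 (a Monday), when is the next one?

December 27, 2069

December 2069 starts on a Sunday; its first Friday is the 6th, so the 4th Friday is the 27th — December 27, 2069.
December 27, 2069 is after December 2, 2069, so that is the next one.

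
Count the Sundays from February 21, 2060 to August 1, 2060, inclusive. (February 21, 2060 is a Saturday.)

24

February 21, 2060 is a Saturday; the first Sunday on or after it is February 22, 2060 (1 day later).
From February 22, 2060 to August 1, 2060: 7 + 31 + 30 + 31 + 30 + 31 + 1 = 161 days (rest of February, March, April, May, June, July, August).
161 ÷ 7 = 23 full weeks with remainder 0, so 23 more Sundays after the first → 24.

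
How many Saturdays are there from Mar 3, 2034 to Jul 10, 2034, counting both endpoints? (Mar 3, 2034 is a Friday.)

19

Mar 3, 2034 is a Friday; the first Saturday on or after it is Mar 4, 2034 (1 day later).
From Mar 4, 2034 to Jul 10, 2034: 27 + 30 + 31 + 30 + 10 = 128 days (rest of Mar, Apr, May, Jun, Jul).
128 ÷ 7 = 18 full weeks with remainder 2, so 18 more Saturdays after the first → 19.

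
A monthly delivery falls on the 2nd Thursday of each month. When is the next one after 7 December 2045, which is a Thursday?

14 December 2045

December 2045 starts on a Friday; its first Thursday is the 7th, so the 2nd Thursday is the 14th — 14 December 2045.
14 December 2045 is after 7 December 2045, so that is the next one.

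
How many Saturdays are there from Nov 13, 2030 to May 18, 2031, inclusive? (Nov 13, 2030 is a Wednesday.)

Nov 13, 2030 is a Wednesday; the first Saturday on or after it is Nov 16, 2030 (3 days later).
From Nov 16, 2030 to May 18, 2031: 14 + 31 + 31 + 28 + 31 + 30 + 18 = 183 days (rest of Nov, Dec, Jan, Feb, Mar, Apr, May).
183 ÷ 7 = 26 full weeks with remainder 1, so 26 more Saturdays after the first → 27.

27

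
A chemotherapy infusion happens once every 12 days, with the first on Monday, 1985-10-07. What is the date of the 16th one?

1986-04-05

The 16th occurrence is 15 intervals after the first: 15 × 12 = 180 days after 1985-10-07.
October has 31 days — 24 days to the end of October leaves 156.
November has 30 days (126 left).
December has 31 days (95 left).
January has 31 days (64 left).
February has 28 days (36 left).
March has 31 days (5 left).
5 days into April → 1986-04-05.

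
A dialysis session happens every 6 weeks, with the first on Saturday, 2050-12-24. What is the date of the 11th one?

The 11th occurrence is 10 intervals after the first: 10 × 42 = 420 days after 2050-12-24.
December has 31 days — 7 days to the end of December leaves 413.
2051 has 365 days (48 left).
January has 31 days (17 left).
17 days into February → 2052-02-17.

2052-02-17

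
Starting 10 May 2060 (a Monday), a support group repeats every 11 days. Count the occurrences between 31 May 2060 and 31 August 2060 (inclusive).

9

Occurrences land 11·i days after 10 May 2060 for i = 0, 1, 2, …
31 May 2060 is 21 days after the start; 21 ÷ 11 = 1 remainder 10; since the remainder is 10, round up to i = 2. First occurrence in the window: #3 on 1 June 2060 (2×11 = 22 days in).
31 August 2060 is 113 days after the start; 113 ÷ 11 = 10 remainder 3. Last occurrence in the window: #11 on 28 August 2060.
Occurrences #3 through #11: 9 in total.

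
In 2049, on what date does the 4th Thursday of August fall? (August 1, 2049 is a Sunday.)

August 2049 begins on a Sunday, so the first Thursday is August 5 (4 days later).
The 4th Thursday is 3 weeks later: 5 + 21 = 26.

26 August 2049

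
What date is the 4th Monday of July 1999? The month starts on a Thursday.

July 1999 begins on a Thursday, so the first Monday is July 5 (4 days later).
The 4th Monday is 3 weeks later: 5 + 21 = 26.

26 July 1999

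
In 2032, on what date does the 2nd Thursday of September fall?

9 September 2032

September 2032 begins on a Wednesday, so the first Thursday is September 2 (1 day later).
The 2nd Thursday is 1 weeks later: 2 + 7 = 9.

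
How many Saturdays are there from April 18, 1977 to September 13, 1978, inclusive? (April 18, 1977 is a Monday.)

April 18, 1977 is a Monday; the first Saturday on or after it is April 23, 1977 (5 days later).
From April 23, 1977 to September 13, 1978: 252 + 256 = 508 days (rest of 1977, to September 13, 1978 in 1978).
508 ÷ 7 = 72 full weeks with remainder 4, so 72 more Saturdays after the first → 73.

73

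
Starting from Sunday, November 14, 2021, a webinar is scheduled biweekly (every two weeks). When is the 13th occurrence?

The 13th occurrence is 12 intervals after the first: 12 × 14 = 168 days after November 14, 2021.
November has 30 days — 16 days to the end of November leaves 152.
December has 31 days (121 left).
January has 31 days (90 left).
February has 28 days (62 left).
March has 31 days (31 left).
April has 30 days (1 left).
1 day into May → May 1, 2022.

May 1, 2022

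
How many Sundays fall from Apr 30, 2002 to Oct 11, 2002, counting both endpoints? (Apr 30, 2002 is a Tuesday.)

Apr 30, 2002 is a Tuesday; the first Sunday on or after it is May 5, 2002 (5 days later).
From May 5, 2002 to Oct 11, 2002: 26 + 30 + 31 + 31 + 30 + 11 = 159 days (rest of May, Jun, Jul, Aug, Sep, Oct).
159 ÷ 7 = 22 full weeks with remainder 5, so 22 more Sundays after the first → 23.

23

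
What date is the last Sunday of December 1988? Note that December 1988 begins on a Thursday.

25 December 1988

December 1988 begins on a Thursday, so the first Sunday is December 4 (3 days later).
December 1988 has 31 days. Adding weeks: 4, 11, 18, 25 — the last one ≤ 31 is the 25th.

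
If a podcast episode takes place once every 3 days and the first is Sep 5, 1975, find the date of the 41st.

The 41st occurrence is 40 intervals after the first: 40 × 3 = 120 days after Sep 5, 1975.
Sep has 30 days — 25 days to the end of Sep leaves 95.
Oct has 31 days (64 left).
Nov has 30 days (34 left).
Dec has 31 days (3 left).
3 days into Jan → Jan 3, 1976.

Jan 3, 1976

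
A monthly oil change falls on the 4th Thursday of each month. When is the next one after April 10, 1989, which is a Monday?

April 27, 1989

April 1989 starts on a Saturday; its first Thursday is the 6th, so the 4th Thursday is the 27th — April 27, 1989.
April 27, 1989 is after April 10, 1989, so that is the next one.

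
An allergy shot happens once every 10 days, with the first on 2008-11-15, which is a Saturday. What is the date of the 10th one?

The 10th occurrence is 9 intervals after the first: 9 × 10 = 90 days after 2008-11-15.
November has 30 days — 15 days to the end of November leaves 75.
December has 31 days (44 left).
January has 31 days (13 left).
13 days into February → 2009-02-13.

2009-02-13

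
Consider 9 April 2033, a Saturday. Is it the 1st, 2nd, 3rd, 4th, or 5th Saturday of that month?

2nd

Day 9 falls in week ⌈9/7⌉ of the month.
Days 1–7 hold the 1st Saturday, 8–14 the 2nd, 15–21 the 3rd, 22–28 the 4th, 29–31 the 5th.
9 is in the range for the 2nd.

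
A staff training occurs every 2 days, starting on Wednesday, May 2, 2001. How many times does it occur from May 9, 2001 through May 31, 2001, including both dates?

Occurrences land 2·i days after May 2, 2001 for i = 0, 1, 2, …
May 9, 2001 is 7 days after the start; 7 ÷ 2 = 3 remainder 1; since the remainder is 1, round up to i = 4. First occurrence in the window: #5 on May 10, 2001 (4×2 = 8 days in).
May 31, 2001 is 29 days after the start; 29 ÷ 2 = 14 remainder 1. Last occurrence in the window: #15 on May 30, 2001.
Occurrences #5 through #15: 11 in total.

11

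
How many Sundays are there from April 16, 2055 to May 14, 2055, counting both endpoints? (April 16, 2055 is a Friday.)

April 16, 2055 is a Friday; the first Sunday on or after it is April 18, 2055 (2 days later).
From April 18, 2055 to May 14, 2055: 12 + 14 = 26 days (rest of April, May).
26 ÷ 7 = 3 full weeks with remainder 5, so 3 more Sundays after the first → 4.

4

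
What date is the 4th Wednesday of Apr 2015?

The first Wednesday of Apr 2015 is Apr 1.
The 4th Wednesday is 3 weeks later: 1 + 21 = 22.

Apr 22, 2015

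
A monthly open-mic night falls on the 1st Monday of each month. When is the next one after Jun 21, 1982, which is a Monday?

Jun 1982 starts on a Tuesday, so its 1st Monday is Jun 7, 1982 (6 days in).
That is not after Jun 21, 1982, so look at Jul 1982.
Jul 1982 starts on a Thursday, so its 1st Monday is Jul 5, 1982 (4 days in).

Jul 5, 1982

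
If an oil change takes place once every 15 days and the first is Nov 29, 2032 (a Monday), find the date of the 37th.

May 23, 2034

The 37th occurrence is 36 intervals after the first: 36 × 15 = 540 days after Nov 29, 2032.
Nov has 30 days — 1 day to the end of Nov leaves 539.
From end of Nov to end of 2032 is 31 days (508 left).
2033 has 365 days (143 left).
Jan has 31 days (112 left).
Feb has 28 days (84 left).
Mar has 31 days (53 left).
Apr has 30 days (23 left).
23 days into May → May 23, 2034.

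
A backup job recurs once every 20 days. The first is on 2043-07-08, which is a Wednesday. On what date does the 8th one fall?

The 8th occurrence is 7 intervals after the first: 7 × 20 = 140 days after 2043-07-08.
July has 31 days — 23 days to the end of July leaves 117.
August has 31 days (86 left).
September has 30 days (56 left).
October has 31 days (25 left).
25 days into November → 2043-11-25.

2043-11-25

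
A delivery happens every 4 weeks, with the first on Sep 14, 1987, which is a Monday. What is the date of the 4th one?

The 4th occurrence is 3 intervals after the first: 3 × 28 = 84 days after Sep 14, 1987.
Sep has 30 days — 16 days to the end of Sep leaves 68.
Oct has 31 days (37 left).
Nov has 30 days (7 left).
7 days into Dec → Dec 7, 1987.

Dec 7, 1987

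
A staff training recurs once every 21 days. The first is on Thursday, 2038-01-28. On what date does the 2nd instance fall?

The 2nd occurrence is 1 interval after the first: 1 × 21 = 21 days after 2038-01-28.
January has 31 days — 3 days to the end of January leaves 18.
18 days into February → 2038-02-18.

2038-02-18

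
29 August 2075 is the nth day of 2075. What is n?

241

Days in months before August: 31 + 28 + 31 + 30 + 31 + 30 + 31 = 212.
Plus 29 days into August → day 241.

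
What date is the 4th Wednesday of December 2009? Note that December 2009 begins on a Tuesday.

December 2009 begins on a Tuesday, so the first Wednesday is December 2 (1 day later).
The 4th Wednesday is 3 weeks later: 2 + 21 = 23.

December 23, 2009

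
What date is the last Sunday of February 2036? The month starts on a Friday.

February 2036 begins on a Friday, so the first Sunday is February 3 (2 days later).
February 2036 has 29 days. Adding weeks: 3, 10, 17, 24 — the last one ≤ 29 is the 24th.

February 24, 2036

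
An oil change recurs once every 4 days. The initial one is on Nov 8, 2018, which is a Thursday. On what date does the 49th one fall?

The 49th occurrence is 48 intervals after the first: 48 × 4 = 192 days after Nov 8, 2018.
Nov has 30 days — 22 days to the end of Nov leaves 170.
Dec has 31 days (139 left).
Jan has 31 days (108 left).
Feb has 28 days (80 left).
Mar has 31 days (49 left).
Apr has 30 days (19 left).
19 days into May → May 19, 2019.

May 19, 2019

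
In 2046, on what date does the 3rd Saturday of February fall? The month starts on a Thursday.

February 2046 begins on a Thursday, so the first Saturday is February 3 (2 days later).
The 3rd Saturday is 2 weeks later: 3 + 14 = 17.

2046-02-17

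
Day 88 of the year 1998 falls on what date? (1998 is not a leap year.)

Mar 29, 1998

Jan has 31 days (88 − 31 = 57 remain).
Feb has 28 days (57 − 28 = 29 remain).
29 into Mar → Mar 29.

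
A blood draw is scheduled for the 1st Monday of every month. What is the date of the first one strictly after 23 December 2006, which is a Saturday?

December 2006 starts on a Friday, so its 1st Monday is 4 December 2006 (3 days in).
That is not after 23 December 2006, so look at January 2007.
January 2007 starts on a Monday, so its 1st Monday is 1 January 2007.

1 January 2007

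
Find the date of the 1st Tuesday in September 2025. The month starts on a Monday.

September 2025 begins on a Monday, so the first Tuesday is September 2 (1 day later).

2 September 2025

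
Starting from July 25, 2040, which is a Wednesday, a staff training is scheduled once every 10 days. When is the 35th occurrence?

The 35th occurrence is 34 intervals after the first: 34 × 10 = 340 days after July 25, 2040.
July has 31 days — 6 days to the end of July leaves 334.
August has 31 days (303 left).
September has 30 days (273 left).
October has 31 days (242 left).
November has 30 days (212 left).
December has 31 days (181 left).
January has 31 days (150 left).
February has 28 days (122 left).
March has 31 days (91 left).
April has 30 days (61 left).
May has 31 days (30 left).
30 days into June → June 30, 2041.

June 30, 2041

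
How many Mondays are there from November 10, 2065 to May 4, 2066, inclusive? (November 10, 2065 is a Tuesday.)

25

November 10, 2065 is a Tuesday; the first Monday on or after it is November 16, 2065 (6 days later).
From November 16, 2065 to May 4, 2066: 14 + 31 + 31 + 28 + 31 + 30 + 4 = 169 days (rest of November, December, January, February, March, April, May).
169 ÷ 7 = 24 full weeks with remainder 1, so 24 more Mondays after the first → 25.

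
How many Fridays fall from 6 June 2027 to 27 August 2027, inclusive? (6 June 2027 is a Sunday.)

12

6 June 2027 is a Sunday; the first Friday on or after it is 11 June 2027 (5 days later).
From 11 June 2027 to 27 August 2027: 19 + 31 + 27 = 77 days (rest of June, July, August).
77 ÷ 7 = 11 full weeks with remainder 0, so 11 more Fridays after the first → 12.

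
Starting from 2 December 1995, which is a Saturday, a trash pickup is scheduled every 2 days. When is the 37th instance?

12 February 1996

The 37th occurrence is 36 intervals after the first: 36 × 2 = 72 days after 2 December 1995.
December has 31 days — 29 days to the end of December leaves 43.
January has 31 days (12 left).
12 days into February → 12 February 1996.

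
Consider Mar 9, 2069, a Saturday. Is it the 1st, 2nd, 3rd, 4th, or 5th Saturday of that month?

Day 9 falls in week ⌈9/7⌉ of the month.
Days 1–7 hold the 1st Saturday, 8–14 the 2nd, 15–21 the 3rd, 22–28 the 4th, 29–31 the 5th.
9 is in the range for the 2nd.

2nd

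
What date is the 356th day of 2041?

22 December 2041

January has 31 days (356 − 31 = 325 remain).
February has 28 days (325 − 28 = 297 remain).
March has 31 days (297 − 31 = 266 remain).
April has 30 days (266 − 30 = 236 remain).
May has 31 days (236 − 31 = 205 remain).
June has 30 days (205 − 30 = 175 remain).
July has 31 days (175 − 31 = 144 remain).
August has 31 days (144 − 31 = 113 remain).
September has 30 days (113 − 30 = 83 remain).
October has 31 days (83 − 31 = 52 remain).
November has 30 days (52 − 30 = 22 remain).
22 into December → December 22.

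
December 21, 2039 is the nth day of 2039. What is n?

355

Days in months before December: 31 + 28 + 31 + 30 + 31 + 30 + 31 + 31 + 30 + 31 + 30 = 334.
Plus 21 days into December → day 355.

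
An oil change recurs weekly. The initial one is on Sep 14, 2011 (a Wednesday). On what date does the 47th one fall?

The 47th occurrence is 46 intervals after the first: 46 × 7 = 322 days after Sep 14, 2011.
Sep has 30 days — 16 days to the end of Sep leaves 306.
Oct has 31 days (275 left).
Nov has 30 days (245 left).
Dec has 31 days (214 left).
Jan has 31 days (183 left).
Feb has 29 days (154 left).
Mar has 31 days (123 left).
Apr has 30 days (93 left).
May has 31 days (62 left).
Jun has 30 days (32 left).
Jul has 31 days (1 left).
1 day into Aug → Aug 1, 2012.

Aug 1, 2012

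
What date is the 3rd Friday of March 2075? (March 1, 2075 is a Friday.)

March 2075 begins on a Friday, so the first Friday is March 1.
The 3rd Friday is 2 weeks later: 1 + 14 = 15.

15 March 2075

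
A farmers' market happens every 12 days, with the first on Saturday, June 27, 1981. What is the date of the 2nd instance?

The 2nd occurrence is 1 interval after the first: 1 × 12 = 12 days after June 27, 1981.
June has 30 days — 3 days to the end of June leaves 9.
9 days into July → July 9, 1981.

July 9, 1981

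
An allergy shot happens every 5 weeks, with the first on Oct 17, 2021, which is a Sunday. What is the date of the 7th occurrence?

The 7th occurrence is 6 intervals after the first: 6 × 35 = 210 days after Oct 17, 2021.
Oct has 31 days — 14 days to the end of Oct leaves 196.
Nov has 30 days (166 left).
Dec has 31 days (135 left).
Jan has 31 days (104 left).
Feb has 28 days (76 left).
Mar has 31 days (45 left).
Apr has 30 days (15 left).
15 days into May → May 15, 2022.

May 15, 2022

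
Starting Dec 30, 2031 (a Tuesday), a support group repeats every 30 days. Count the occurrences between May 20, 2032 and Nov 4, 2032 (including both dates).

6

Occurrences land 30·i days after Dec 30, 2031 for i = 0, 1, 2, …
May 20, 2032 is 142 days after the start; 142 ÷ 30 = 4 remainder 22; since the remainder is 22, round up to i = 5. First occurrence in the window: #6 on May 28, 2032 (5×30 = 150 days in).
Nov 4, 2032 is 310 days after the start; 310 ÷ 30 = 10 remainder 10. Last occurrence in the window: #11 on Oct 25, 2032.
Occurrences #6 through #11: 6 in total.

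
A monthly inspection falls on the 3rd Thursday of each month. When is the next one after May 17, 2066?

May 20, 2066

May 2066 starts on a Saturday; its first Thursday is the 6th, so the 3rd Thursday is the 20th — May 20, 2066.
May 20, 2066 is after May 17, 2066, so that is the next one.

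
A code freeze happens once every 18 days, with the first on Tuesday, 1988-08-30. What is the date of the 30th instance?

The 30th occurrence is 29 intervals after the first: 29 × 18 = 522 days after 1988-08-30.
August has 31 days — 1 day to the end of August leaves 521.
From end of August to end of 1988 is 122 days (399 left).
1989 has 365 days (34 left).
January has 31 days (3 left).
3 days into February → 1990-02-03.

1990-02-03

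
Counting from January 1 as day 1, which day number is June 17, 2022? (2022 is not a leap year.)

168

Days in months before June: 31 + 28 + 31 + 30 + 31 = 151.
Plus 17 days into June → day 168.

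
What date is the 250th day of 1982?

January has 31 days (250 − 31 = 219 remain).
February has 28 days (219 − 28 = 191 remain).
March has 31 days (191 − 31 = 160 remain).
April has 30 days (160 − 30 = 130 remain).
May has 31 days (130 − 31 = 99 remain).
June has 30 days (99 − 30 = 69 remain).
July has 31 days (69 − 31 = 38 remain).
August has 31 days (38 − 31 = 7 remain).
7 into September → September 7.

1982-09-07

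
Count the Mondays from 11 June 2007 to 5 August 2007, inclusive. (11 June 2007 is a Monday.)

8

11 June 2007 is a Monday; the first Monday on or after it is 11 June 2007.
From 11 June 2007 to 5 August 2007: 19 + 31 + 5 = 55 days (rest of June, July, August).
55 ÷ 7 = 7 full weeks with remainder 6, so 7 more Mondays after the first → 8.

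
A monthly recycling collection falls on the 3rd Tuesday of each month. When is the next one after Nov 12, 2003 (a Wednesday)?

Nov 2003 starts on a Saturday; its first Tuesday is the 4th, so the 3rd Tuesday is the 18th — Nov 18, 2003.
Nov 18, 2003 is after Nov 12, 2003, so that is the next one.

Nov 18, 2003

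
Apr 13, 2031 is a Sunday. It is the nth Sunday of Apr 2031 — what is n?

Day 13 falls in week ⌈13/7⌉ of the month.
Days 1–7 hold the 1st Sunday, 8–14 the 2nd, 15–21 the 3rd, 22–28 the 4th, 29–31 the 5th.
13 is in the range for the 2nd.

2nd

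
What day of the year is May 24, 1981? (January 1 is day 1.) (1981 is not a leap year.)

144

Days in months before May: 31 + 28 + 31 + 30 = 120.
Plus 24 days into May → day 144.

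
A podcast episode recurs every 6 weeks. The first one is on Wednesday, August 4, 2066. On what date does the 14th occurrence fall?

The 14th occurrence is 13 intervals after the first: 13 × 42 = 546 days after August 4, 2066.
August has 31 days — 27 days to the end of August leaves 519.
From end of August to end of 2066 is 122 days (397 left).
2067 has 365 days (32 left).
January has 31 days (1 left).
1 day into February → February 1, 2068.

February 1, 2068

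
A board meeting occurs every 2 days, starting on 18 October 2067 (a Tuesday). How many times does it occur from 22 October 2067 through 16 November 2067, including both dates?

13

Occurrences land 2·i days after 18 October 2067 for i = 0, 1, 2, …
22 October 2067 is 4 days after the start; 4 ÷ 2 = 2 remainder 0. First occurrence in the window: #3 on 22 October 2067 (2×2 = 4 days in).
16 November 2067 is 29 days after the start; 29 ÷ 2 = 14 remainder 1. Last occurrence in the window: #15 on 15 November 2067.
Occurrences #3 through #15: 13 in total.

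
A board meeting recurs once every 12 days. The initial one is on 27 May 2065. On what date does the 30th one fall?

The 30th occurrence is 29 intervals after the first: 29 × 12 = 348 days after 27 May 2065.
May has 31 days — 4 days to the end of May leaves 344.
June has 30 days (314 left).
July has 31 days (283 left).
August has 31 days (252 left).
September has 30 days (222 left).
October has 31 days (191 left).
November has 30 days (161 left).
December has 31 days (130 left).
January has 31 days (99 left).
February has 28 days (71 left).
March has 31 days (40 left).
April has 30 days (10 left).
10 days into May → 10 May 2066.

10 May 2066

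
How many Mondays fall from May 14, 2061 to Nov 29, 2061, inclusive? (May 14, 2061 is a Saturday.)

May 14, 2061 is a Saturday; the first Monday on or after it is May 16, 2061 (2 days later).
From May 16, 2061 to Nov 29, 2061: 15 + 30 + 31 + 31 + 30 + 31 + 29 = 197 days (rest of May, Jun, Jul, Aug, Sep, Oct, Nov).
197 ÷ 7 = 28 full weeks with remainder 1, so 28 more Mondays after the first → 29.

29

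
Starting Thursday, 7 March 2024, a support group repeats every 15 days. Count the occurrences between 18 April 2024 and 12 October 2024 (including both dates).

12

Occurrences land 15·i days after 7 March 2024 for i = 0, 1, 2, …
18 April 2024 is 42 days after the start; 42 ÷ 15 = 2 remainder 12; since the remainder is 12, round up to i = 3. First occurrence in the window: #4 on 21 April 2024 (3×15 = 45 days in).
12 October 2024 is 219 days after the start; 219 ÷ 15 = 14 remainder 9. Last occurrence in the window: #15 on 3 October 2024.
Occurrences #4 through #15: 12 in total.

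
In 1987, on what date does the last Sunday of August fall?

August 30, 1987

August 1987 begins on a Saturday, so the first Sunday is August 2 (1 day later).
August 1987 has 31 days. Adding weeks: 2, 9, 16, 23, 30 — the last one ≤ 31 is the 30th.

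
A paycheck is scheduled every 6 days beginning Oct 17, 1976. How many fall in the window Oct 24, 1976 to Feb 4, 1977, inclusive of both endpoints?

Occurrences land 6·i days after Oct 17, 1976 for i = 0, 1, 2, …
Oct 24, 1976 is 7 days after the start; 7 ÷ 6 = 1 remainder 1; since the remainder is 1, round up to i = 2. First occurrence in the window: #3 on Oct 29, 1976 (2×6 = 12 days in).
Feb 4, 1977 is 110 days after the start; 110 ÷ 6 = 18 remainder 2. Last occurrence in the window: #19 on Feb 2, 1977.
Occurrences #3 through #19: 17 in total.

17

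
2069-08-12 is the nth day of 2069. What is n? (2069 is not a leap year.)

224

Days in months before August: 31 + 28 + 31 + 30 + 31 + 30 + 31 = 212.
Plus 12 days into August → day 224.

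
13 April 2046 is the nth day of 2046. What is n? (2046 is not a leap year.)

103

Days in months before April: 31 + 28 + 31 = 90.
Plus 13 days into April → day 103.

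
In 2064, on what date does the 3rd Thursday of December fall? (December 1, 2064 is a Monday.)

December 18, 2064

December 2064 begins on a Monday, so the first Thursday is December 4 (3 days later).
The 3rd Thursday is 2 weeks later: 4 + 14 = 18.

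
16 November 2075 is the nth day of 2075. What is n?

Days in months before November: 31 + 28 + 31 + 30 + 31 + 30 + 31 + 31 + 30 + 31 = 304.
Plus 16 days into November → day 320.

320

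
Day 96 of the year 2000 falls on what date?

April 5, 2000

January has 31 days (96 − 31 = 65 remain).
February has 29 days (65 − 29 = 36 remain).
March has 31 days (36 − 31 = 5 remain).
5 into April → April 5.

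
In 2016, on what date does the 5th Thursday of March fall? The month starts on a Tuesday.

31 March 2016

March 2016 begins on a Tuesday, so the first Thursday is March 3 (2 days later).
The 5th Thursday is 4 weeks later: 3 + 28 = 31.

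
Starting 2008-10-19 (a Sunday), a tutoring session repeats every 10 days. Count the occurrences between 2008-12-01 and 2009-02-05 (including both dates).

Occurrences land 10·i days after 2008-10-19 for i = 0, 1, 2, …
2008-12-01 is 43 days after the start; 43 ÷ 10 = 4 remainder 3; since the remainder is 3, round up to i = 5. First occurrence in the window: #6 on 2008-12-08 (5×10 = 50 days in).
2009-02-05 is 109 days after the start; 109 ÷ 10 = 10 remainder 9. Last occurrence in the window: #11 on 2009-01-27.
Occurrences #6 through #11: 6 in total.

6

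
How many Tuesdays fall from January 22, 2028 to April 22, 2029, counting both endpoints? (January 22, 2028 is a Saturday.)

65

January 22, 2028 is a Saturday; the first Tuesday on or after it is January 25, 2028 (3 days later).
From January 25, 2028 to April 22, 2029: 341 + 112 = 453 days (rest of 2028, to April 22, 2029 in 2029).
453 ÷ 7 = 64 full weeks with remainder 5, so 64 more Tuesdays after the first → 65.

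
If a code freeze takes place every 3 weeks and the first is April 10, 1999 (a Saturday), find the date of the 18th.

April 1, 2000

The 18th occurrence is 17 intervals after the first: 17 × 21 = 357 days after April 10, 1999.
April has 30 days — 20 days to the end of April leaves 337.
May has 31 days (306 left).
June has 30 days (276 left).
July has 31 days (245 left).
August has 31 days (214 left).
September has 30 days (184 left).
October has 31 days (153 left).
November has 30 days (123 left).
December has 31 days (92 left).
January has 31 days (61 left).
February has 29 days (32 left).
March has 31 days (1 left).
1 day into April → April 1, 2000.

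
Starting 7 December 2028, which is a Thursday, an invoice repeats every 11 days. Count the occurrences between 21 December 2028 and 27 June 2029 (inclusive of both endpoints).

17

Occurrences land 11·i days after 7 December 2028 for i = 0, 1, 2, …
21 December 2028 is 14 days after the start; 14 ÷ 11 = 1 remainder 3; since the remainder is 3, round up to i = 2. First occurrence in the window: #3 on 29 December 2028 (2×11 = 22 days in).
27 June 2029 is 202 days after the start; 202 ÷ 11 = 18 remainder 4. Last occurrence in the window: #19 on 23 June 2029.
Occurrences #3 through #19: 17 in total.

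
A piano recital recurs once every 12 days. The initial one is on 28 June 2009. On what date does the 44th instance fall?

The 44th occurrence is 43 intervals after the first: 43 × 12 = 516 days after 28 June 2009.
June has 30 days — 2 days to the end of June leaves 514.
From end of June to end of 2009 is 184 days (330 left).
January has 31 days (299 left).
February has 28 days (271 left).
March has 31 days (240 left).
April has 30 days (210 left).
May has 31 days (179 left).
June has 30 days (149 left).
July has 31 days (118 left).
August has 31 days (87 left).
September has 30 days (57 left).
October has 31 days (26 left).
26 days into November → 26 November 2010.

26 November 2010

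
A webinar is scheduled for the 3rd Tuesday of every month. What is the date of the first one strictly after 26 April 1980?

April 1980 starts on a Tuesday; its first Tuesday is the 1st, so the 3rd Tuesday is the 15th — 15 April 1980.
That is not after 26 April 1980, so look at May 1980.
May 1980 starts on a Thursday; its first Tuesday is the 6th, so the 3rd Tuesday is the 20th — 20 May 1980.

20 May 1980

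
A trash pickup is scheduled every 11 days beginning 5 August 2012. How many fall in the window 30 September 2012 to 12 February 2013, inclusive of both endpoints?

Occurrences land 11·i days after 5 August 2012 for i = 0, 1, 2, …
30 September 2012 is 56 days after the start; 56 ÷ 11 = 5 remainder 1; since the remainder is 1, round up to i = 6. First occurrence in the window: #7 on 10 October 2012 (6×11 = 66 days in).
12 February 2013 is 191 days after the start; 191 ÷ 11 = 17 remainder 4. Last occurrence in the window: #18 on 8 February 2013.
Occurrences #7 through #18: 12 in total.

12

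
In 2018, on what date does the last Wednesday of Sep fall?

Sep 26, 2018

Sep 2018 begins on a Saturday, so the first Wednesday is Sep 5 (4 days later).
Sep 2018 has 30 days. Adding weeks: 5, 12, 19, 26 — the last one ≤ 30 is the 26th.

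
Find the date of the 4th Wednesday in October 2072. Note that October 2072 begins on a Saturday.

2072-10-26

October 2072 begins on a Saturday, so the first Wednesday is October 5 (4 days later).
The 4th Wednesday is 3 weeks later: 5 + 21 = 26.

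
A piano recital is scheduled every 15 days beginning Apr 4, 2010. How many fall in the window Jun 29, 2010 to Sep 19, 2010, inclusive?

Occurrences land 15·i days after Apr 4, 2010 for i = 0, 1, 2, …
Jun 29, 2010 is 86 days after the start; 86 ÷ 15 = 5 remainder 11; since the remainder is 11, round up to i = 6. First occurrence in the window: #7 on Jul 3, 2010 (6×15 = 90 days in).
Sep 19, 2010 is 168 days after the start; 168 ÷ 15 = 11 remainder 3. Last occurrence in the window: #12 on Sep 16, 2010.
Occurrences #7 through #12: 6 in total.

6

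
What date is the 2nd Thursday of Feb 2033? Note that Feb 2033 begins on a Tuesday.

Feb 2033 begins on a Tuesday, so the first Thursday is Feb 3 (2 days later).
The 2nd Thursday is 1 weeks later: 3 + 7 = 10.

Feb 10, 2033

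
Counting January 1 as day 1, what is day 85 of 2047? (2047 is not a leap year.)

Jan has 31 days (85 − 31 = 54 remain).
Feb has 28 days (54 − 28 = 26 remain).
26 into Mar → Mar 26.

Mar 26, 2047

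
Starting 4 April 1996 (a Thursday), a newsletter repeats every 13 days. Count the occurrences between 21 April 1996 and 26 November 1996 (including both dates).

Occurrences land 13·i days after 4 April 1996 for i = 0, 1, 2, …
21 April 1996 is 17 days after the start; 17 ÷ 13 = 1 remainder 4; since the remainder is 4, round up to i = 2. First occurrence in the window: #3 on 30 April 1996 (2×13 = 26 days in).
26 November 1996 is 236 days after the start; 236 ÷ 13 = 18 remainder 2. Last occurrence in the window: #19 on 24 November 1996.
Occurrences #3 through #19: 17 in total.

17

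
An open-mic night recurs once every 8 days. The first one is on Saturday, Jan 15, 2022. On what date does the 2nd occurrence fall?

Jan 23, 2022

The 2nd occurrence is 1 interval after the first: 1 × 8 = 8 days after Jan 15, 2022.
8 days later is Jan 23, 2022.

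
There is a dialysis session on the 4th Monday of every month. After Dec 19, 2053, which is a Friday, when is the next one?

Dec 22, 2053

Dec 2053 starts on a Monday; its first Monday is the 1st, so the 4th Monday is the 22nd — Dec 22, 2053.
Dec 22, 2053 is after Dec 19, 2053, so that is the next one.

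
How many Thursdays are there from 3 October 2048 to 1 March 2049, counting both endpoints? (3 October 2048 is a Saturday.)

21

3 October 2048 is a Saturday; the first Thursday on or after it is 8 October 2048 (5 days later).
From 8 October 2048 to 1 March 2049: 23 + 30 + 31 + 31 + 28 + 1 = 144 days (rest of October, November, December, January, February, March).
144 ÷ 7 = 20 full weeks with remainder 4, so 20 more Thursdays after the first → 21.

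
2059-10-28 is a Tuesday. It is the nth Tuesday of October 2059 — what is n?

4th

Day 28 falls in week ⌈28/7⌉ of the month.
Days 1–7 hold the 1st Tuesday, 8–14 the 2nd, 15–21 the 3rd, 22–28 the 4th, 29–31 the 5th.
28 is in the range for the 4th.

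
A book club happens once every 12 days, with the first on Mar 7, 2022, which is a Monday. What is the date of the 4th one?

Apr 12, 2022

The 4th occurrence is 3 intervals after the first: 3 × 12 = 36 days after Mar 7, 2022.
Mar has 31 days — 24 days to the end of Mar leaves 12.
12 days into Apr → Apr 12, 2022.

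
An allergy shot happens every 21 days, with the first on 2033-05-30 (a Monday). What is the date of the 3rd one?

The 3rd occurrence is 2 intervals after the first: 2 × 21 = 42 days after 2033-05-30.
May has 31 days — 1 day to the end of May leaves 41.
June has 30 days (11 left).
11 days into July → 2033-07-11.

2033-07-11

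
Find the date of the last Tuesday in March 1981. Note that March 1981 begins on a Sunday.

March 1981 begins on a Sunday, so the first Tuesday is March 3 (2 days later).
March 1981 has 31 days. Adding weeks: 3, 10, 17, 24, 31 — the last one ≤ 31 is the 31st.

31 March 1981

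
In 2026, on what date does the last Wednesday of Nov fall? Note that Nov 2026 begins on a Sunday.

Nov 2026 begins on a Sunday, so the first Wednesday is Nov 4 (3 days later).
Nov 2026 has 30 days. Adding weeks: 4, 11, 18, 25 — the last one ≤ 30 is the 25th.

Nov 25, 2026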